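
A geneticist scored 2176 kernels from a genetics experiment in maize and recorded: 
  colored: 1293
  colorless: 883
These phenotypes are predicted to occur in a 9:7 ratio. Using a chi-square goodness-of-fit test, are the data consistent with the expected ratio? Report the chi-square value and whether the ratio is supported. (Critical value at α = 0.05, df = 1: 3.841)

Total ratio parts = 16. Expected numbers out of 2176:
  colored: 2176 × 9/16 = 1224
  colorless: 2176 × 7/16 = 952
χ² = Σ (O − E)² / E
  colored: (1293 − 1224)² / 1224 = 3.8897
  colorless: (883 − 952)² / 952 = 5.0011
χ² = 3.8897 + 5.0011 = 8.8908 ≈ 8.891
Degrees of freedom = 2 − 1 = 1; critical value at α = 0.05 is 3.841.
Since 8.891 > 3.841, we reject the null hypothesis — the data do not fit the 9:7 ratio.

8.891; not consistent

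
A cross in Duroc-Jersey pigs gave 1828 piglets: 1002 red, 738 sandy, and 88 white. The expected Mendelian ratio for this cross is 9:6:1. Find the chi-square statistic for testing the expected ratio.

Under the 9:6:1 hypothesis (Σ ratio = 16, N = 1828):
  red: 1828 × 9/16 = 1028.25
  sandy: 1828 × 6/16 = 685.5
  white: 1828 × 1/16 = 114.25
χ² = Σ (O − E)² / E
  red: (1002 − 1028.25)² / 1028.25 = 0.6701
  sandy: (738 − 685.5)² / 685.5 = 4.0208
  white: (88 − 114.25)² / 114.25 = 6.0312
χ² = 0.6701 + 4.0208 + 6.0312 = 10.7221 ≈ 10.722

10.722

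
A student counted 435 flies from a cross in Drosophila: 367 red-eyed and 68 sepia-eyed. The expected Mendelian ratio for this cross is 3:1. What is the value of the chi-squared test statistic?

20.359

The 3:1 ratio has 4 parts, so with N = 435 the expected counts are:
  red-eyed: 435 × 3/4 = 326.25
  sepia-eyed: 435 × 1/4 = 108.75
χ² = Σ (O − E)² / E
  red-eyed: (367 − 326.25)² / 326.25 = 5.0898
  sepia-eyed: (68 − 108.75)² / 108.75 = 15.2695
χ² = 5.0898 + 15.2695 = 20.3593 ≈ 20.359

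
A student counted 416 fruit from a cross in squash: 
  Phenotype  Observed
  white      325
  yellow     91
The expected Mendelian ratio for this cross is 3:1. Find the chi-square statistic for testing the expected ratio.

2.167

Expected counts for N = 416 under a 3:1 ratio (total parts = 4):
  white: 416 × 3/4 = 312
  yellow: 416 × 1/4 = 104
χ² = Σ (O − E)² / E
  white: (325 − 312)² / 312 = 0.5417
  yellow: (91 − 104)² / 104 = 1.6250
χ² = 0.5417 + 1.6250 = 2.1667 ≈ 2.167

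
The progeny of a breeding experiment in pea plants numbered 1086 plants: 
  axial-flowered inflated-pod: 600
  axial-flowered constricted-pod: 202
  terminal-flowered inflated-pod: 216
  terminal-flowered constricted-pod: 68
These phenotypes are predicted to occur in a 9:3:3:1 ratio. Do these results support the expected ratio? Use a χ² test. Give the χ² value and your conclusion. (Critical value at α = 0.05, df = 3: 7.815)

0.959; consistent

The 9:3:3:1 ratio has 16 parts, so with N = 1086 the expected counts are:
  axial-flowered inflated-pod: 1086 × 9/16 = 610.875
  axial-flowered constricted-pod: 1086 × 3/16 = 203.625
  terminal-flowered inflated-pod: 1086 × 3/16 = 203.625
  terminal-flowered constricted-pod: 1086 × 1/16 = 67.875
χ² = Σ (O − E)² / E
  axial-flowered inflated-pod: (600 − 610.875)² / 610.875 = 0.1936
  axial-flowered constricted-pod: (202 − 203.625)² / 203.625 = 0.0130
  terminal-flowered inflated-pod: (216 − 203.625)² / 203.625 = 0.7521
  terminal-flowered constricted-pod: (68 − 67.875)² / 67.875 = 0.0002
χ² = 0.1936 + 0.0130 + 0.7521 + 0.0002 = 0.9589 ≈ 0.959
Degrees of freedom = 4 − 1 = 3; critical value at α = 0.05 is 7.815.
Since 0.959 < 7.815, we fail to reject the null hypothesis — the data are consistent with the 9:3:3:1 ratio.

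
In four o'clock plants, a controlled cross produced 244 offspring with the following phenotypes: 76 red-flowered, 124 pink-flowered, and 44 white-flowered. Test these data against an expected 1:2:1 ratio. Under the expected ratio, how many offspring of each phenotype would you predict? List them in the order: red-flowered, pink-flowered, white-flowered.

61, 122, 61

Under the 1:2:1 hypothesis (Σ ratio = 4, N = 244):
  red-flowered: 244 × 1/4 = 61
  pink-flowered: 244 × 2/4 = 122
  white-flowered: 244 × 1/4 = 61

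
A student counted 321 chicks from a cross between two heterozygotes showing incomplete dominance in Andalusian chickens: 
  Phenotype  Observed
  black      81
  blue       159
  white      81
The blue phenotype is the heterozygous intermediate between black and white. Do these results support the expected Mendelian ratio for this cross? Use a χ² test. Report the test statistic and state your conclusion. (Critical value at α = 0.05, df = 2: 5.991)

With incomplete dominance, a heterozygote × heterozygote cross gives a 1:2:1 phenotypic ratio.
Under the 1:2:1 hypothesis (Σ ratio = 4, N = 321):
  black: 321 × 1/4 = 80.25
  blue: 321 × 2/4 = 160.5
  white: 321 × 1/4 = 80.25
χ² = Σ (O − E)² / E
  black: (81 − 80.25)² / 80.25 = 0.0070
  blue: (159 − 160.5)² / 160.5 = 0.0140
  white: (81 − 80.25)² / 80.25 = 0.0070
χ² = 0.0070 + 0.0140 + 0.0070 = 0.028
Degrees of freedom = 3 − 1 = 2; critical value at α = 0.05 is 5.991.
Since 0.028 < 5.991, we fail to reject the null hypothesis — the data are consistent with the 1:2:1 ratio.

0.028; consistent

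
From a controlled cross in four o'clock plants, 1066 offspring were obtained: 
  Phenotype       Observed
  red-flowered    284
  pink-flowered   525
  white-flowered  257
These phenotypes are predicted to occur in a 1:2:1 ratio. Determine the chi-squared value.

1.608

Total ratio parts = 4. Expected numbers out of 1066:
  red-flowered: 1066 × 1/4 = 266.5
  pink-flowered: 1066 × 2/4 = 533
  white-flowered: 1066 × 1/4 = 266.5
χ² = Σ (O − E)² / E
  red-flowered: (284 − 266.5)² / 266.5 = 1.1492
  pink-flowered: (525 − 533)² / 533 = 0.1201
  white-flowered: (257 − 266.5)² / 266.5 = 0.3386
χ² = 1.1492 + 0.1201 + 0.3386 = 1.6079 ≈ 1.608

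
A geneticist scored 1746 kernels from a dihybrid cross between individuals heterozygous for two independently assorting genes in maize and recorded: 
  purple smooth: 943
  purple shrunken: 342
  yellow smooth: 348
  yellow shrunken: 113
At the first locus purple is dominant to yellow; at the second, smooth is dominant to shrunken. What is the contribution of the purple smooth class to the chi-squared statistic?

1.559

A dihybrid F₂ with independent assortment and complete dominance at both loci gives a 9:3:3:1 phenotypic ratio.
Expected counts for N = 1746 under a 9:3:3:1 ratio (total parts = 16):
  purple smooth: 1746 × 9/16 = 982.125
  purple shrunken: 1746 × 3/16 = 327.375
  yellow smooth: 1746 × 3/16 = 327.375
  yellow shrunken: 1746 × 1/16 = 109.125
Contribution of purple smooth: (943 − 982.125)² / 982.125 = 1.5586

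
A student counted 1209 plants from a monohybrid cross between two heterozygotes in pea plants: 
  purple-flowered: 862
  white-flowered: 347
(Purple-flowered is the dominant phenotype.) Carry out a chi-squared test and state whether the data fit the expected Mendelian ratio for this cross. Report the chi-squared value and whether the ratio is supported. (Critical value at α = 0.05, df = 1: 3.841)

For a monohybrid cross between heterozygotes with complete dominance, the expected phenotypic ratio is 3:1.
Total ratio parts = 4. Expected numbers out of 1209:
  purple-flowered: 1209 × 3/4 = 906.75
  white-flowered: 1209 × 1/4 = 302.25
χ² = Σ (O − E)² / E
  purple-flowered: (862 − 906.75)² / 906.75 = 2.2085
  white-flowered: (347 − 302.25)² / 302.25 = 6.6255
χ² = 2.2085 + 6.6255 = 8.834
Degrees of freedom = 2 − 1 = 1; critical value at α = 0.05 is 3.841.
Since 8.834 > 3.841, we reject the null hypothesis — the data do not fit the 3:1 ratio.

8.834; not consistent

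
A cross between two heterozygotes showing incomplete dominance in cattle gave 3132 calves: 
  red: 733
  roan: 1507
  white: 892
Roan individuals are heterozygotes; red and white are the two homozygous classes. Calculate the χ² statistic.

With incomplete dominance, a heterozygote × heterozygote cross gives a 1:2:1 phenotypic ratio.
Expected counts for N = 3132 under a 1:2:1 ratio (total parts = 4):
  red: 3132 × 1/4 = 783
  roan: 3132 × 2/4 = 1566
  white: 3132 × 1/4 = 783
χ² = Σ (O − E)² / E
  red: (733 − 783)² / 783 = 3.1928
  roan: (1507 − 1566)² / 1566 = 2.2229
  white: (892 − 783)² / 783 = 15.1737
χ² = 3.1928 + 2.2229 + 15.1737 = 20.5894 ≈ 20.589

20.589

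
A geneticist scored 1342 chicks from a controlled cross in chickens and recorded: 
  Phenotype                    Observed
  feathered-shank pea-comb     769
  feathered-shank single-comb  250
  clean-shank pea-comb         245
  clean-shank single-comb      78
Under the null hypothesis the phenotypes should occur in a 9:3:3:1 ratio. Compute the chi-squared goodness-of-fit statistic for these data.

Total ratio parts = 16. Expected numbers out of 1342:
  feathered-shank pea-comb: 1342 × 9/16 = 754.875
  feathered-shank single-comb: 1342 × 3/16 = 251.625
  clean-shank pea-comb: 1342 × 3/16 = 251.625
  clean-shank single-comb: 1342 × 1/16 = 83.875
χ² = Σ (O − E)² / E
  feathered-shank pea-comb: (769 − 754.875)² / 754.875 = 0.2643
  feathered-shank single-comb: (250 − 251.625)² / 251.625 = 0.0105
  clean-shank pea-comb: (245 − 251.625)² / 251.625 = 0.1744
  clean-shank single-comb: (78 − 83.875)² / 83.875 = 0.4115
χ² = 0.2643 + 0.0105 + 0.1744 + 0.4115 = 0.8607 ≈ 0.861

0.861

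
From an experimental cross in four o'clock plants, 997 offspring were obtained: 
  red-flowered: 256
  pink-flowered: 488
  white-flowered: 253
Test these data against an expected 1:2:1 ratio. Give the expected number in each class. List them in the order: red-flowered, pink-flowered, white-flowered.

Expected counts for N = 997 under a 1:2:1 ratio (total parts = 4):
  red-flowered: 997 × 1/4 = 249.25
  pink-flowered: 997 × 2/4 = 498.5
  white-flowered: 997 × 1/4 = 249.25

249.25, 498.5, 249.25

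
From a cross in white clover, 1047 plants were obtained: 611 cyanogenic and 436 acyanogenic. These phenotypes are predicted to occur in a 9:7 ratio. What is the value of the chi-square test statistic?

1.889

Total ratio parts = 16. Expected numbers out of 1047:
  cyanogenic: 1047 × 9/16 = 588.9375
  acyanogenic: 1047 × 7/16 = 458.0625
χ² = Σ (O − E)² / E
  cyanogenic: (611 − 588.9375)² / 588.9375 = 0.8265
  acyanogenic: (436 − 458.0625)² / 458.0625 = 1.0626
χ² = 0.8265 + 1.0626 = 1.8891 ≈ 1.889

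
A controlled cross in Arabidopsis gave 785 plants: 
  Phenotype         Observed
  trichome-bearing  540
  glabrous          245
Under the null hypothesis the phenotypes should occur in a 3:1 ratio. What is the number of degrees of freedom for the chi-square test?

1

A goodness-of-fit test with 2 phenotype classes has df = 2 − 1 = 1.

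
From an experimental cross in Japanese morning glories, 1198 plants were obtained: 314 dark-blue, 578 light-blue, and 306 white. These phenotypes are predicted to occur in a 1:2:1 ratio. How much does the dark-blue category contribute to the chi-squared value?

The 1:2:1 ratio has 4 parts, so with N = 1198 the expected counts are:
  dark-blue: 1198 × 1/4 = 299.5
  light-blue: 1198 × 2/4 = 599
  white: 1198 × 1/4 = 299.5
Contribution of dark-blue: (314 − 299.5)² / 299.5 = 0.7020

0.702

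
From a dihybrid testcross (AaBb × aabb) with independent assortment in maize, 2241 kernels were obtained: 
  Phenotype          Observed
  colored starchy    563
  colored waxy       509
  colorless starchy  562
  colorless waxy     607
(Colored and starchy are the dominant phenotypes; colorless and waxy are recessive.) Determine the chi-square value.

8.608

A dihybrid testcross with independent assortment gives a 1:1:1:1 ratio.
Expected counts for N = 2241 under a 1:1:1:1 ratio (total parts = 4):
  colored starchy: 2241 × 1/4 = 560.25
  colored waxy: 2241 × 1/4 = 560.25
  colorless starchy: 2241 × 1/4 = 560.25
  colorless waxy: 2241 × 1/4 = 560.25
χ² = Σ (O − E)² / E
  colored starchy: (563 − 560.25)² / 560.25 = 0.0135
  colored waxy: (509 − 560.25)² / 560.25 = 4.6882
  colorless starchy: (562 − 560.25)² / 560.25 = 0.0055
  colorless waxy: (607 − 560.25)² / 560.25 = 3.9010
χ² = 0.0135 + 4.6882 + 0.0055 + 3.9010 = 8.6082 ≈ 8.608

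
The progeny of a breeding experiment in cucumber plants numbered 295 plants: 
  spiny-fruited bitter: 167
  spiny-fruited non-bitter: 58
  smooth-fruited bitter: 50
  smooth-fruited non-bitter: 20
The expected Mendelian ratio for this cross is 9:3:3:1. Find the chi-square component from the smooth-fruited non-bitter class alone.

0.132

Total ratio parts = 16. Expected numbers out of 295:
  spiny-fruited bitter: 295 × 9/16 = 165.9375
  spiny-fruited non-bitter: 295 × 3/16 = 55.3125
  smooth-fruited bitter: 295 × 3/16 = 55.3125
  smooth-fruited non-bitter: 295 × 1/16 = 18.4375
Contribution of smooth-fruited non-bitter: (20 − 18.4375)² / 18.4375 = 0.1324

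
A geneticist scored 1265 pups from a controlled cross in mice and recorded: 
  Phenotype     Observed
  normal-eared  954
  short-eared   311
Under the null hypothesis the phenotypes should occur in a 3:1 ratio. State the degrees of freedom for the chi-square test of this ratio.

A goodness-of-fit test with 2 phenotype classes has df = 2 − 1 = 1.

1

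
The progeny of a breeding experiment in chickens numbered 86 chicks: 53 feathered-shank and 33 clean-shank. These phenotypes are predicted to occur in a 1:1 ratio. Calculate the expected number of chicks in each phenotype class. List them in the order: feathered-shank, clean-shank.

43, 43

Total ratio parts = 2. Expected numbers out of 86:
  feathered-shank: 86 × 1/2 = 43
  clean-shank: 86 × 1/2 = 43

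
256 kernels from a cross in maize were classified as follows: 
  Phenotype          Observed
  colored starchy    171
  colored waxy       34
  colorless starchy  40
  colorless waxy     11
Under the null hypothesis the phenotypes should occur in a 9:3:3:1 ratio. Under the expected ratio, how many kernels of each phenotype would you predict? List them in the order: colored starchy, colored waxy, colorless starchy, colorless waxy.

Under the 9:3:3:1 hypothesis (Σ ratio = 16, N = 256):
  colored starchy: 256 × 9/16 = 144
  colored waxy: 256 × 3/16 = 48
  colorless starchy: 256 × 3/16 = 48
  colorless waxy: 256 × 1/16 = 16

144, 48, 48, 16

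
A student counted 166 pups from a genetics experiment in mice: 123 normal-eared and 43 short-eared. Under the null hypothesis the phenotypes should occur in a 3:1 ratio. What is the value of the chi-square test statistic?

0.072

Expected counts for N = 166 under a 3:1 ratio (total parts = 4):
  normal-eared: 166 × 3/4 = 124.5
  short-eared: 166 × 1/4 = 41.5
χ² = Σ (O − E)² / E
  normal-eared: (123 − 124.5)² / 124.5 = 0.0181
  short-eared: (43 − 41.5)² / 41.5 = 0.0542
χ² = 0.0181 + 0.0542 = 0.0723 ≈ 0.072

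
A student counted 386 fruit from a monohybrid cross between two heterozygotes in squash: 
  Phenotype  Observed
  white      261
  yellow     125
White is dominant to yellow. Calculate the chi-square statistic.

11.223

For a monohybrid cross between heterozygotes with complete dominance, the expected phenotypic ratio is 3:1.
Under the 3:1 hypothesis (Σ ratio = 4, N = 386):
  white: 386 × 3/4 = 289.5
  yellow: 386 × 1/4 = 96.5
χ² = Σ (O − E)² / E
  white: (261 − 289.5)² / 289.5 = 2.8057
  yellow: (125 − 96.5)² / 96.5 = 8.4171
χ² = 2.8057 + 8.4171 = 11.2228 ≈ 11.223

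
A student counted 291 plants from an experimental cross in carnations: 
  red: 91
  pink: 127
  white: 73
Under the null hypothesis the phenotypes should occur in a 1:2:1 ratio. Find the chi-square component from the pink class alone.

2.352

Under the 1:2:1 hypothesis (Σ ratio = 4, N = 291):
  red: 291 × 1/4 = 72.75
  pink: 291 × 2/4 = 145.5
  white: 291 × 1/4 = 72.75
Contribution of pink: (127 − 145.5)² / 145.5 = 2.3522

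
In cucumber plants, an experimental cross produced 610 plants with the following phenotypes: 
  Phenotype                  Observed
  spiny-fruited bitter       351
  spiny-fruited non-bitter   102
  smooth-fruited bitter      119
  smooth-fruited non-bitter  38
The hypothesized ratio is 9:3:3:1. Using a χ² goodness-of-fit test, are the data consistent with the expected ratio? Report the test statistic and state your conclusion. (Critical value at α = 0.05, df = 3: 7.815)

1.707; consistent

Total ratio parts = 16. Expected numbers out of 610:
  spiny-fruited bitter: 610 × 9/16 = 343.125
  spiny-fruited non-bitter: 610 × 3/16 = 114.375
  smooth-fruited bitter: 610 × 3/16 = 114.375
  smooth-fruited non-bitter: 610 × 1/16 = 38.125
χ² = Σ (O − E)² / E
  spiny-fruited bitter: (351 − 343.125)² / 343.125 = 0.1807
  spiny-fruited non-bitter: (102 − 114.375)² / 114.375 = 1.3389
  smooth-fruited bitter: (119 − 114.375)² / 114.375 = 0.1870
  smooth-fruited non-bitter: (38 − 38.125)² / 38.125 = 0.0004
χ² = 0.1807 + 1.3389 + 0.1870 + 0.0004 = 1.707
Degrees of freedom = 4 − 1 = 3; critical value at α = 0.05 is 7.815.
Since 1.707 < 7.815, we fail to reject the null hypothesis — the data are consistent with the 9:3:3:1 ratio.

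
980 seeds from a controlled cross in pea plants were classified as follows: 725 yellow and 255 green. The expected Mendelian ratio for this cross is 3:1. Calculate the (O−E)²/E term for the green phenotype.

Under the 3:1 hypothesis (Σ ratio = 4, N = 980):
  yellow: 980 × 3/4 = 735
  green: 980 × 1/4 = 245
Contribution of green: (255 − 245)² / 245 = 0.4082

0.408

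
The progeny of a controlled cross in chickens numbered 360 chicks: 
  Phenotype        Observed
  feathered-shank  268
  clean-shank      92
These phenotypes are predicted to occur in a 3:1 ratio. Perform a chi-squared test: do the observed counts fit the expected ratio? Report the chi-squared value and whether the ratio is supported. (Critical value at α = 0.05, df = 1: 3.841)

Total ratio parts = 4. Expected numbers out of 360:
  feathered-shank: 360 × 3/4 = 270
  clean-shank: 360 × 1/4 = 90
χ² = Σ (O − E)² / E
  feathered-shank: (268 − 270)² / 270 = 0.0148
  clean-shank: (92 − 90)² / 90 = 0.0444
χ² = 0.0148 + 0.0444 = 0.0592 ≈ 0.059
Degrees of freedom = 2 − 1 = 1; critical value at α = 0.05 is 3.841.
Since 0.059 < 3.841, we fail to reject the null hypothesis — the data are consistent with the 3:1 ratio.

0.059; consistent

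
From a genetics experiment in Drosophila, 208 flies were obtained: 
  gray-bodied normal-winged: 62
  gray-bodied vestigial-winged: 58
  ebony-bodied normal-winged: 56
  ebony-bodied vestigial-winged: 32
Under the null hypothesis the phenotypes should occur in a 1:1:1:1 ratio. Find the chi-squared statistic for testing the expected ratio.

Under the 1:1:1:1 hypothesis (Σ ratio = 4, N = 208):
  gray-bodied normal-winged: 208 × 1/4 = 52
  gray-bodied vestigial-winged: 208 × 1/4 = 52
  ebony-bodied normal-winged: 208 × 1/4 = 52
  ebony-bodied vestigial-winged: 208 × 1/4 = 52
χ² = Σ (O − E)² / E
  gray-bodied normal-winged: (62 − 52)² / 52 = 1.9231
  gray-bodied vestigial-winged: (58 − 52)² / 52 = 0.6923
  ebony-bodied normal-winged: (56 − 52)² / 52 = 0.3077
  ebony-bodied vestigial-winged: (32 − 52)² / 52 = 7.6923
χ² = 1.9231 + 0.6923 + 0.3077 + 7.6923 = 10.6154 ≈ 10.615

10.615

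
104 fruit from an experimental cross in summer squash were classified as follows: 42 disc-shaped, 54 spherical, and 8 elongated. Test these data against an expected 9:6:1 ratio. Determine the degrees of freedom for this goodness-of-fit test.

2

A goodness-of-fit test with 3 phenotype classes has df = 3 − 1 = 2.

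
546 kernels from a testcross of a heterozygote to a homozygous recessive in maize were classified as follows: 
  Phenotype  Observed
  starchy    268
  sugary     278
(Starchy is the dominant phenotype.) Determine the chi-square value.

0.183

A testcross of a heterozygote (Aa × aa) gives a 1:1 phenotypic ratio.
Total ratio parts = 2. Expected numbers out of 546:
  starchy: 546 × 1/2 = 273
  sugary: 546 × 1/2 = 273
χ² = Σ (O − E)² / E
  starchy: (268 − 273)² / 273 = 0.0916
  sugary: (278 − 273)² / 273 = 0.0916
χ² = 0.0916 + 0.0916 = 0.1832 ≈ 0.183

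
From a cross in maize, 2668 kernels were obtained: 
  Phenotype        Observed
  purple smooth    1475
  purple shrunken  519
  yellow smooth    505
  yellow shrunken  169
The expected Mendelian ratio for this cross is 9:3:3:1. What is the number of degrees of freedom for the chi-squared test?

A goodness-of-fit test with 4 phenotype classes has df = 4 − 1 = 3.

3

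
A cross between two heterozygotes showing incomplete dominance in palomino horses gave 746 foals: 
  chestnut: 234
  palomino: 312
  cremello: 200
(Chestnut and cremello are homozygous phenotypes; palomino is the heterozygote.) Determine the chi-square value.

23.051

With incomplete dominance, a heterozygote × heterozygote cross gives a 1:2:1 phenotypic ratio.
Under the 1:2:1 hypothesis (Σ ratio = 4, N = 746):
  chestnut: 746 × 1/4 = 186.5
  palomino: 746 × 2/4 = 373
  cremello: 746 × 1/4 = 186.5
χ² = Σ (O − E)² / E
  chestnut: (234 − 186.5)² / 186.5 = 12.0979
  palomino: (312 − 373)² / 373 = 9.9759
  cremello: (200 − 186.5)² / 186.5 = 0.9772
χ² = 12.0979 + 9.9759 + 0.9772 = 23.051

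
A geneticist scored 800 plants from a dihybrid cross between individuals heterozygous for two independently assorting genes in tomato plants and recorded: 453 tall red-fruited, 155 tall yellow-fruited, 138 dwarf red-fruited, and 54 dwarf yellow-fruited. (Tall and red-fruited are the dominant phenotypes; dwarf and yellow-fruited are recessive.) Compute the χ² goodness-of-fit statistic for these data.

A dihybrid F₂ with independent assortment and complete dominance at both loci gives a 9:3:3:1 phenotypic ratio.
Expected counts for N = 800 under a 9:3:3:1 ratio (total parts = 16):
  tall red-fruited: 800 × 9/16 = 450
  tall yellow-fruited: 800 × 3/16 = 150
  dwarf red-fruited: 800 × 3/16 = 150
  dwarf yellow-fruited: 800 × 1/16 = 50
χ² = Σ (O − E)² / E
  tall red-fruited: (453 − 450)² / 450 = 0.0200
  tall yellow-fruited: (155 − 150)² / 150 = 0.1667
  dwarf red-fruited: (138 − 150)² / 150 = 0.9600
  dwarf yellow-fruited: (54 − 50)² / 50 = 0.3200
χ² = 0.0200 + 0.1667 + 0.9600 + 0.3200 = 1.4667 ≈ 1.467

1.467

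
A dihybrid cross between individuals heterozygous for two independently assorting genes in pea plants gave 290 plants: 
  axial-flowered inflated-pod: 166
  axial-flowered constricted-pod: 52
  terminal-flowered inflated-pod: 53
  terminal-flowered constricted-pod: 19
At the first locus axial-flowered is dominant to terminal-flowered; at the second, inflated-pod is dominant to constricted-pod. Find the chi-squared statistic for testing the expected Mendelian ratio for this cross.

A dihybrid F₂ with independent assortment and complete dominance at both loci gives a 9:3:3:1 phenotypic ratio.
The 9:3:3:1 ratio has 16 parts, so with N = 290 the expected counts are:
  axial-flowered inflated-pod: 290 × 9/16 = 163.125
  axial-flowered constricted-pod: 290 × 3/16 = 54.375
  terminal-flowered inflated-pod: 290 × 3/16 = 54.375
  terminal-flowered constricted-pod: 290 × 1/16 = 18.125
χ² = Σ (O − E)² / E
  axial-flowered inflated-pod: (166 − 163.125)² / 163.125 = 0.0507
  axial-flowered constricted-pod: (52 − 54.375)² / 54.375 = 0.1037
  terminal-flowered inflated-pod: (53 − 54.375)² / 54.375 = 0.0348
  terminal-flowered constricted-pod: (19 − 18.125)² / 18.125 = 0.0422
χ² = 0.0507 + 0.1037 + 0.0348 + 0.0422 = 0.2314 ≈ 0.231

0.231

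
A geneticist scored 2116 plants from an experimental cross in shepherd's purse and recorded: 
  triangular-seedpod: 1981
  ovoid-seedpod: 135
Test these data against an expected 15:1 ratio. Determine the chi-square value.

0.061

Under the 15:1 hypothesis (Σ ratio = 16, N = 2116):
  triangular-seedpod: 2116 × 15/16 = 1983.75
  ovoid-seedpod: 2116 × 1/16 = 132.25
χ² = Σ (O − E)² / E
  triangular-seedpod: (1981 − 1983.75)² / 1983.75 = 0.0038
  ovoid-seedpod: (135 − 132.25)² / 132.25 = 0.0572
χ² = 0.0038 + 0.0572 = 0.061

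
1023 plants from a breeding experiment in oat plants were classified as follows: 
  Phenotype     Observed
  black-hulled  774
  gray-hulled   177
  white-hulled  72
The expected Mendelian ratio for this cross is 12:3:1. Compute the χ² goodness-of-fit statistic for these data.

2.220

Total ratio parts = 16. Expected numbers out of 1023:
  black-hulled: 1023 × 12/16 = 767.25
  gray-hulled: 1023 × 3/16 = 191.8125
  white-hulled: 1023 × 1/16 = 63.9375
χ² = Σ (O − E)² / E
  black-hulled: (774 − 767.25)² / 767.25 = 0.0594
  gray-hulled: (177 − 191.8125)² / 191.8125 = 1.1439
  white-hulled: (72 − 63.9375)² / 63.9375 = 1.0167
χ² = 0.0594 + 1.1439 + 1.0167 = 2.220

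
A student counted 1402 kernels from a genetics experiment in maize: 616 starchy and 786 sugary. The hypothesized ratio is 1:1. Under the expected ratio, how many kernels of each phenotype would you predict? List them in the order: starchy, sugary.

Under the 1:1 hypothesis (Σ ratio = 2, N = 1402):
  starchy: 1402 × 1/2 = 701
  sugary: 1402 × 1/2 = 701

701, 701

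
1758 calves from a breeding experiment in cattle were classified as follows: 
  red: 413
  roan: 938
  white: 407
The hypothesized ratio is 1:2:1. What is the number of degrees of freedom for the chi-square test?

2

A goodness-of-fit test with 3 phenotype classes has df = 3 − 1 = 2.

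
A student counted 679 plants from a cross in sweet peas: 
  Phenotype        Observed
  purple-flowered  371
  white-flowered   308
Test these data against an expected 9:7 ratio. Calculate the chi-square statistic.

0.716

Under the 9:7 hypothesis (Σ ratio = 16, N = 679):
  purple-flowered: 679 × 9/16 = 381.9375
  white-flowered: 679 × 7/16 = 297.0625
χ² = Σ (O − E)² / E
  purple-flowered: (371 − 381.9375)² / 381.9375 = 0.3132
  white-flowered: (308 − 297.0625)² / 297.0625 = 0.4027
χ² = 0.3132 + 0.4027 = 0.7159 ≈ 0.716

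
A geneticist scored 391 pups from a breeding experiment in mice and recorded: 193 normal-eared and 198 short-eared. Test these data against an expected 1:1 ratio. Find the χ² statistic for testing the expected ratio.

0.064

Under the 1:1 hypothesis (Σ ratio = 2, N = 391):
  normal-eared: 391 × 1/2 = 195.5
  short-eared: 391 × 1/2 = 195.5
χ² = Σ (O − E)² / E
  normal-eared: (193 − 195.5)² / 195.5 = 0.0320
  short-eared: (198 − 195.5)² / 195.5 = 0.0320
χ² = 0.0320 + 0.0320 = 0.064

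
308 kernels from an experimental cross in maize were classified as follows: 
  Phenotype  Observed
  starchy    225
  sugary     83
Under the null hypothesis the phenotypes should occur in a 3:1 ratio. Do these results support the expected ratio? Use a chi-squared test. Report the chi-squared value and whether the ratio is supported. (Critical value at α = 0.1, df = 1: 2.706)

Total ratio parts = 4. Expected numbers out of 308:
  starchy: 308 × 3/4 = 231
  sugary: 308 × 1/4 = 77
χ² = Σ (O − E)² / E
  starchy: (225 − 231)² / 231 = 0.1558
  sugary: (83 − 77)² / 77 = 0.4675
χ² = 0.1558 + 0.4675 = 0.6233 ≈ 0.623
Degrees of freedom = 2 − 1 = 1; critical value at α = 0.1 is 2.706.
Since 0.623 < 2.706, we fail to reject the null hypothesis — the data are consistent with the 3:1 ratio.

0.623; consistent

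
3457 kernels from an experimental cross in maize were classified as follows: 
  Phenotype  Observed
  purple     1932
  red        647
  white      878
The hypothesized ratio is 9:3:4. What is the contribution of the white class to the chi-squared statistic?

Expected counts for N = 3457 under a 9:3:4 ratio (total parts = 16):
  purple: 3457 × 9/16 = 1944.5625
  red: 3457 × 3/16 = 648.1875
  white: 3457 × 4/16 = 864.25
Contribution of white: (878 − 864.25)² / 864.25 = 0.2188

0.219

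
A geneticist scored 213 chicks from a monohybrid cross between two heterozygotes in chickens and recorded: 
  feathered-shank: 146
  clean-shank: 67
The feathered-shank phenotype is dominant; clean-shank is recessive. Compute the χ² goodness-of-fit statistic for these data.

4.734

For a monohybrid cross between heterozygotes with complete dominance, the expected phenotypic ratio is 3:1.
Expected counts for N = 213 under a 3:1 ratio (total parts = 4):
  feathered-shank: 213 × 3/4 = 159.75
  clean-shank: 213 × 1/4 = 53.25
χ² = Σ (O − E)² / E
  feathered-shank: (146 − 159.75)² / 159.75 = 1.1835
  clean-shank: (67 − 53.25)² / 53.25 = 3.5505
χ² = 1.1835 + 3.5505 = 4.734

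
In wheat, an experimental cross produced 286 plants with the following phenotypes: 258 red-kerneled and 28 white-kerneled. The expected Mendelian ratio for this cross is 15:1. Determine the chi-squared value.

6.117

Total ratio parts = 16. Expected numbers out of 286:
  red-kerneled: 286 × 15/16 = 268.125
  white-kerneled: 286 × 1/16 = 17.875
χ² = Σ (O − E)² / E
  red-kerneled: (258 − 268.125)² / 268.125 = 0.3823
  white-kerneled: (28 − 17.875)² / 17.875 = 5.7351
χ² = 0.3823 + 5.7351 = 6.1174 ≈ 6.117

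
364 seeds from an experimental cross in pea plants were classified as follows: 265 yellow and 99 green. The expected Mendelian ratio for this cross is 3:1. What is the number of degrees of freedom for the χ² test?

A goodness-of-fit test with 2 phenotype classes has df = 2 − 1 = 1.

1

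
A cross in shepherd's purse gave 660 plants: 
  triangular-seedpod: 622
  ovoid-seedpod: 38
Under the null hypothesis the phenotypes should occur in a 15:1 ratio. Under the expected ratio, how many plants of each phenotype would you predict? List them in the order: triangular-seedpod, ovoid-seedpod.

618.75, 41.25

Total ratio parts = 16. Expected numbers out of 660:
  triangular-seedpod: 660 × 15/16 = 618.75
  ovoid-seedpod: 660 × 1/16 = 41.25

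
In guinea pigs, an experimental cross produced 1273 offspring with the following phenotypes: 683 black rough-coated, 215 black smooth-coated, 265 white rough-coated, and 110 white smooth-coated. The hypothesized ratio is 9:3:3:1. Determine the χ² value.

18.422

Under the 9:3:3:1 hypothesis (Σ ratio = 16, N = 1273):
  black rough-coated: 1273 × 9/16 = 716.0625
  black smooth-coated: 1273 × 3/16 = 238.6875
  white rough-coated: 1273 × 3/16 = 238.6875
  white smooth-coated: 1273 × 1/16 = 79.5625
χ² = Σ (O − E)² / E
  black rough-coated: (683 − 716.0625)² / 716.0625 = 1.5266
  black smooth-coated: (215 − 238.6875)² / 238.6875 = 2.3508
  white rough-coated: (265 − 238.6875)² / 238.6875 = 2.9006
  white smooth-coated: (110 − 79.5625)² / 79.5625 = 11.6442
χ² = 1.5266 + 2.3508 + 2.9006 + 11.6442 = 18.4222 ≈ 18.422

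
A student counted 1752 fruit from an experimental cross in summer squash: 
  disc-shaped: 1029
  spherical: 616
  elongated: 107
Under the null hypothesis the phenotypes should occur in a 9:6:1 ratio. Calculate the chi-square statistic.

4.536

The 9:6:1 ratio has 16 parts, so with N = 1752 the expected counts are:
  disc-shaped: 1752 × 9/16 = 985.5
  spherical: 1752 × 6/16 = 657
  elongated: 1752 × 1/16 = 109.5
χ² = Σ (O − E)² / E
  disc-shaped: (1029 − 985.5)² / 985.5 = 1.9201
  spherical: (616 − 657)² / 657 = 2.5586
  elongated: (107 − 109.5)² / 109.5 = 0.0571
χ² = 1.9201 + 2.5586 + 0.0571 = 4.5358 ≈ 4.536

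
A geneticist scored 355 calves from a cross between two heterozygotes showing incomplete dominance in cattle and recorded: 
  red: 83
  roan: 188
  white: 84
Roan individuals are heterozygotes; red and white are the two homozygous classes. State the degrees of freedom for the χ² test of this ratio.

With incomplete dominance, a heterozygote × heterozygote cross gives a 1:2:1 phenotypic ratio.
A goodness-of-fit test with 3 phenotype classes has df = 3 − 1 = 2.

2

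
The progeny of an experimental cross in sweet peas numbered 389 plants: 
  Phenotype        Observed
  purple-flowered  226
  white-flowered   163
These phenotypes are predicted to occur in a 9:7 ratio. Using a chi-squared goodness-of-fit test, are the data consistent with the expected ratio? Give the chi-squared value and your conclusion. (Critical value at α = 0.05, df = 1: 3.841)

0.540; consistent

Under the 9:7 hypothesis (Σ ratio = 16, N = 389):
  purple-flowered: 389 × 9/16 = 218.8125
  white-flowered: 389 × 7/16 = 170.1875
χ² = Σ (O − E)² / E
  purple-flowered: (226 − 218.8125)² / 218.8125 = 0.2361
  white-flowered: (163 − 170.1875)² / 170.1875 = 0.3035
χ² = 0.2361 + 0.3035 = 0.5396 ≈ 0.540
Degrees of freedom = 2 − 1 = 1; critical value at α = 0.05 is 3.841.
Since 0.540 < 3.841, we fail to reject the null hypothesis — the data are consistent with the 9:7 ratio.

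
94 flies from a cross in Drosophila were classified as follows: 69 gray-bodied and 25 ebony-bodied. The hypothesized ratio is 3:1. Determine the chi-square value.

Under the 3:1 hypothesis (Σ ratio = 4, N = 94):
  gray-bodied: 94 × 3/4 = 70.5
  ebony-bodied: 94 × 1/4 = 23.5
χ² = Σ (O − E)² / E
  gray-bodied: (69 − 70.5)² / 70.5 = 0.0319
  ebony-bodied: (25 − 23.5)² / 23.5 = 0.0957
χ² = 0.0319 + 0.0957 = 0.1276 ≈ 0.128

0.128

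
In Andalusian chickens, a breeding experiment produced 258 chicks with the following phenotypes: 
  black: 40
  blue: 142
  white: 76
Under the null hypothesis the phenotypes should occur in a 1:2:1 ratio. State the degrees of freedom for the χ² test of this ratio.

A goodness-of-fit test with 3 phenotype classes has df = 3 − 1 = 2.

2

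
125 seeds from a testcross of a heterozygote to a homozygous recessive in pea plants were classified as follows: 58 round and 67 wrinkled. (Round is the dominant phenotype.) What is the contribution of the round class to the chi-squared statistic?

0.324

A testcross of a heterozygote (Aa × aa) gives a 1:1 phenotypic ratio.
The 1:1 ratio has 2 parts, so with N = 125 the expected counts are:
  round: 125 × 1/2 = 62.5
  wrinkled: 125 × 1/2 = 62.5
Contribution of round: (58 − 62.5)² / 62.5 = 0.3240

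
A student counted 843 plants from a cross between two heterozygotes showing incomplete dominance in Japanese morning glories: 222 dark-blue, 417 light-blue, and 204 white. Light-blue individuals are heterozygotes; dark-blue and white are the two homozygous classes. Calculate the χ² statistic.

With incomplete dominance, a heterozygote × heterozygote cross gives a 1:2:1 phenotypic ratio.
Total ratio parts = 4. Expected numbers out of 843:
  dark-blue: 843 × 1/4 = 210.75
  light-blue: 843 × 2/4 = 421.5
  white: 843 × 1/4 = 210.75
χ² = Σ (O − E)² / E
  dark-blue: (222 − 210.75)² / 210.75 = 0.6005
  light-blue: (417 − 421.5)² / 421.5 = 0.0480
  white: (204 − 210.75)² / 210.75 = 0.2162
χ² = 0.6005 + 0.0480 + 0.2162 = 0.8647 ≈ 0.865

0.865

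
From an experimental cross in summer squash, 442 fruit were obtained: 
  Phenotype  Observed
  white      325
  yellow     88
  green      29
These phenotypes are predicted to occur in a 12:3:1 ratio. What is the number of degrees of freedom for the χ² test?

2

A goodness-of-fit test with 3 phenotype classes has df = 3 − 1 = 2.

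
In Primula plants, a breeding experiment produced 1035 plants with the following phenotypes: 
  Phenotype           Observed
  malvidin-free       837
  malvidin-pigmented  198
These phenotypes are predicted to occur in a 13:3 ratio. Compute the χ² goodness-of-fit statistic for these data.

0.098

Expected counts for N = 1035 under a 13:3 ratio (total parts = 16):
  malvidin-free: 1035 × 13/16 = 840.9375
  malvidin-pigmented: 1035 × 3/16 = 194.0625
χ² = Σ (O − E)² / E
  malvidin-free: (837 − 840.9375)² / 840.9375 = 0.0184
  malvidin-pigmented: (198 − 194.0625)² / 194.0625 = 0.0799
χ² = 0.0184 + 0.0799 = 0.0983 ≈ 0.098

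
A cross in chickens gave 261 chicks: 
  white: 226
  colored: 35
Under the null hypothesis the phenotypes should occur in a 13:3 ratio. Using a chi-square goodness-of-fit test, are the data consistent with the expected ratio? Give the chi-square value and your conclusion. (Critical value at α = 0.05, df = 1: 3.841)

The 13:3 ratio has 16 parts, so with N = 261 the expected counts are:
  white: 261 × 13/16 = 212.0625
  colored: 261 × 3/16 = 48.9375
χ² = Σ (O − E)² / E
  white: (226 − 212.0625)² / 212.0625 = 0.9160
  colored: (35 − 48.9375)² / 48.9375 = 3.9694
χ² = 0.9160 + 3.9694 = 4.8854 ≈ 4.885
Degrees of freedom = 2 − 1 = 1; critical value at α = 0.05 is 3.841.
Since 4.885 > 3.841, we reject the null hypothesis — the data do not fit the 13:3 ratio.

4.885; not consistent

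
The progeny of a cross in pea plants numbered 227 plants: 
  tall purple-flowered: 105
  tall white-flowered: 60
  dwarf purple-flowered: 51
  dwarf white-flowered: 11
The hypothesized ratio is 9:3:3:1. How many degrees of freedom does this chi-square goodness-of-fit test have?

A goodness-of-fit test with 4 phenotype classes has df = 4 − 1 = 3.

3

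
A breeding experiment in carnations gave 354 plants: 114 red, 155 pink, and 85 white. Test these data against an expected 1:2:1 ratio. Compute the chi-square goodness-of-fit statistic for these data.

10.220

Expected counts for N = 354 under a 1:2:1 ratio (total parts = 4):
  red: 354 × 1/4 = 88.5
  pink: 354 × 2/4 = 177
  white: 354 × 1/4 = 88.5
χ² = Σ (O − E)² / E
  red: (114 − 88.5)² / 88.5 = 7.3475
  pink: (155 − 177)² / 177 = 2.7345
  white: (85 − 88.5)² / 88.5 = 0.1384
χ² = 7.3475 + 2.7345 + 0.1384 = 10.2204 ≈ 10.220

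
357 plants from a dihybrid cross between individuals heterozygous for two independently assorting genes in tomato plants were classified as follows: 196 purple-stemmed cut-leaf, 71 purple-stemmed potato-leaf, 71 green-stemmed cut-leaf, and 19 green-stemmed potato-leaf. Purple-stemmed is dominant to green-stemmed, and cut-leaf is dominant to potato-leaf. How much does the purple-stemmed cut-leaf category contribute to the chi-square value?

A dihybrid F₂ with independent assortment and complete dominance at both loci gives a 9:3:3:1 phenotypic ratio.
The 9:3:3:1 ratio has 16 parts, so with N = 357 the expected counts are:
  purple-stemmed cut-leaf: 357 × 9/16 = 200.8125
  purple-stemmed potato-leaf: 357 × 3/16 = 66.9375
  green-stemmed cut-leaf: 357 × 3/16 = 66.9375
  green-stemmed potato-leaf: 357 × 1/16 = 22.3125
Contribution of purple-stemmed cut-leaf: (196 − 200.8125)² / 200.8125 = 0.1153

0.115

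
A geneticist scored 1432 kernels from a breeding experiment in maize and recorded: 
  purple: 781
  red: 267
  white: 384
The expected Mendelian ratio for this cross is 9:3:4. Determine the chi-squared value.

The 9:3:4 ratio has 16 parts, so with N = 1432 the expected counts are:
  purple: 1432 × 9/16 = 805.5
  red: 1432 × 3/16 = 268.5
  white: 1432 × 4/16 = 358
χ² = Σ (O − E)² / E
  purple: (781 − 805.5)² / 805.5 = 0.7452
  red: (267 − 268.5)² / 268.5 = 0.0084
  white: (384 − 358)² / 358 = 1.8883
χ² = 0.7452 + 0.0084 + 1.8883 = 2.6419 ≈ 2.642

2.642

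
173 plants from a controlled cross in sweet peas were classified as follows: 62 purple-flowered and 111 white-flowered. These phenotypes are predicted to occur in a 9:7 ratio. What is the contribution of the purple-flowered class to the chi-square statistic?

12.814

The 9:7 ratio has 16 parts, so with N = 173 the expected counts are:
  purple-flowered: 173 × 9/16 = 97.3125
  white-flowered: 173 × 7/16 = 75.6875
Contribution of purple-flowered: (62 − 97.3125)² / 97.3125 = 12.8141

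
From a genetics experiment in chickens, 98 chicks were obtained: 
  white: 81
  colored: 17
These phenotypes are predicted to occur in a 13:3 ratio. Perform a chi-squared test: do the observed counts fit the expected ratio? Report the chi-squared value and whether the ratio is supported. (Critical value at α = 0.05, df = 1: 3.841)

0.127; consistent

Expected counts for N = 98 under a 13:3 ratio (total parts = 16):
  white: 98 × 13/16 = 79.625
  colored: 98 × 3/16 = 18.375
χ² = Σ (O − E)² / E
  white: (81 − 79.625)² / 79.625 = 0.0237
  colored: (17 − 18.375)² / 18.375 = 0.1029
χ² = 0.0237 + 0.1029 = 0.1266 ≈ 0.127
Degrees of freedom = 2 − 1 = 1; critical value at α = 0.05 is 3.841.
Since 0.127 < 3.841, we fail to reject the null hypothesis — the data are consistent with the 13:3 ratio.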